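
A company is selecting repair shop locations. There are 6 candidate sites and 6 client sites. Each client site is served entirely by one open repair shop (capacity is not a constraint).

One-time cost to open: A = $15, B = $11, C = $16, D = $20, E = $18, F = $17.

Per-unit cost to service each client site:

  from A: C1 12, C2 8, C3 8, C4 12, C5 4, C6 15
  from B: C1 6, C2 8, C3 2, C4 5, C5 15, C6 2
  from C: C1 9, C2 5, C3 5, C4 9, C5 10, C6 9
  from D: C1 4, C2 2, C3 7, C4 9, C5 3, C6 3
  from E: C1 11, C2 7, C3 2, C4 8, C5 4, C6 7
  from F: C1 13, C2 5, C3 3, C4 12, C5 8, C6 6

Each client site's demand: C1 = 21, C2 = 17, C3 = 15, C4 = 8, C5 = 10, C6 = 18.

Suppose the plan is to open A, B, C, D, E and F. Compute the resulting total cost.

Total cost: 351

Each client site is assigned to its cheapest site among the open ones.
{A, B, C, D, E, F}: C1→D 4·21=84, C2→D 2·17=34, C3→B 2·15=30, C4→B 5·8=40, C5→D 3·10=30, C6→B 2·18=36. Service 254; fixed 97; total 351.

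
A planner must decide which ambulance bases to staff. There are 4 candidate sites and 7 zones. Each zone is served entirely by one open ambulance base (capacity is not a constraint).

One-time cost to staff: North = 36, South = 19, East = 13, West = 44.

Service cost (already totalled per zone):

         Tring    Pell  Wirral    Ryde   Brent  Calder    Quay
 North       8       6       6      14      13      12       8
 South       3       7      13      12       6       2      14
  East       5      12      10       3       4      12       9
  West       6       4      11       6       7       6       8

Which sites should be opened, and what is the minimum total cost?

Open East only; minimum total cost 68.

For any fixed open set, each zone goes to its cheapest open site; total = fixed + service.
{East}: Tring→East 5, Pell→East 12, Wirral→East 10, Ryde→East 3, Brent→East 4, Calder→East 12, Quay→East 9. Service 55; fixed 13; total 68.
{South, East}: service 38 + fixed 32 = 70
{South}: Tring→South 3, Pell→South 7, Wirral→South 13, Ryde→South 12, Brent→South 6, Calder→South 2, Quay→South 14. Service 57; fixed 19; total 76.
{North, South, East, West}: Tring→South 3, Pell→West 4, Wirral→North 6, Ryde→East 3, Brent→East 4, Calder→South 2, Quay→North 8. Service 30; fixed 112; total 142.
(All 15 nonempty subsets were checked; East only is lowest.)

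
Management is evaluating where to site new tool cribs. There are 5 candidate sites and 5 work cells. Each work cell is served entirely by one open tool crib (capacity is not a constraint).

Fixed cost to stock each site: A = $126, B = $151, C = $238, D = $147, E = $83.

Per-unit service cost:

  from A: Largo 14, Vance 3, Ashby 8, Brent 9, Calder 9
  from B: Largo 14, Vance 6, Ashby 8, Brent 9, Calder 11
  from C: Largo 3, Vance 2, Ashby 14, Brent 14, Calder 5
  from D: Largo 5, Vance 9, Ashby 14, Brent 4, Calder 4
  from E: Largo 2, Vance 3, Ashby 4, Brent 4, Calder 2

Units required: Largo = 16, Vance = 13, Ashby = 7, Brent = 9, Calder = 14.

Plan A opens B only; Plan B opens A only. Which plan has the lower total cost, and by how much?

Plan A: {B}: Largo→B 14·16=224, Vance→B 6·13=78, Ashby→B 8·7=56, Brent→B 9·9=81, Calder→B 11·14=154. Service 593; fixed 151; total 744.
Plan B: {A}: Largo→A 14·16=224, Vance→A 3·13=39, Ashby→A 8·7=56, Brent→A 9·9=81, Calder→A 9·14=126. Service 526; fixed 126; total 652.
Difference: |744 − 652| = 92.

Plan B is cheaper by 92.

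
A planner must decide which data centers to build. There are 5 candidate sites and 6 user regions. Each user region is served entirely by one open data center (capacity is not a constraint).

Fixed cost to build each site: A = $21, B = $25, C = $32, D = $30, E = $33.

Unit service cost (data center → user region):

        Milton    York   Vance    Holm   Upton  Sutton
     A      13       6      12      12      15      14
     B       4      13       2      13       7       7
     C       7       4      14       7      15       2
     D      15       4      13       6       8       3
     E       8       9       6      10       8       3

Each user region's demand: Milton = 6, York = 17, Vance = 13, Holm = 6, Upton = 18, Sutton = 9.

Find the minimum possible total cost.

Minimum total cost: 361

For any fixed open set, each user region goes to its cheapest open site; total = fixed + service.
{B, C}: Milton→B 4·6=24, York→C 4·17=68, Vance→B 2·13=26, Holm→C 7·6=42, Upton→B 7·18=126, Sutton→C 2·9=18. Service 304; fixed 57; total 361.
{B, D}: service 307 + fixed 55 = 362
{A, B, C}: Milton→B 4·6=24, York→C 4·17=68, Vance→B 2·13=26, Holm→C 7·6=42, Upton→B 7·18=126, Sutton→C 2·9=18. Service 304; fixed 78; total 382.
{A, B, C, D, E}: Milton→B 4·6=24, York→C 4·17=68, Vance→B 2·13=26, Holm→D 6·6=36, Upton→B 7·18=126, Sutton→C 2·9=18. Service 298; fixed 141; total 439.
No other subset beats 361.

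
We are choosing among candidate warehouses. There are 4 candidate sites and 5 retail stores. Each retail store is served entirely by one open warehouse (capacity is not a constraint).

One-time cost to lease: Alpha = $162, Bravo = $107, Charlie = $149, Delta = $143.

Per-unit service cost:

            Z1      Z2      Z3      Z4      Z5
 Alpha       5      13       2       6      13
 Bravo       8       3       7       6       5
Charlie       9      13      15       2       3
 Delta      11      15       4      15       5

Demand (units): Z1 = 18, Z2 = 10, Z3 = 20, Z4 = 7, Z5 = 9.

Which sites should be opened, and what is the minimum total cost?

For any fixed open set, each retail store goes to its cheapest open site; total = fixed + service.
{Bravo}: Z1→Bravo 8·18=144, Z2→Bravo 3·10=30, Z3→Bravo 7·20=140, Z4→Bravo 6·7=42, Z5→Bravo 5·9=45. Service 401; fixed 107; total 508.
{Alpha, Bravo}: service 247 + fixed 269 = 516
{Alpha}: service 419 + fixed 162 = 581
{Alpha, Bravo, Charlie, Delta}: service 201 + fixed 561 = 762
No other subset beats 508.

Open Bravo only; minimum total cost 508.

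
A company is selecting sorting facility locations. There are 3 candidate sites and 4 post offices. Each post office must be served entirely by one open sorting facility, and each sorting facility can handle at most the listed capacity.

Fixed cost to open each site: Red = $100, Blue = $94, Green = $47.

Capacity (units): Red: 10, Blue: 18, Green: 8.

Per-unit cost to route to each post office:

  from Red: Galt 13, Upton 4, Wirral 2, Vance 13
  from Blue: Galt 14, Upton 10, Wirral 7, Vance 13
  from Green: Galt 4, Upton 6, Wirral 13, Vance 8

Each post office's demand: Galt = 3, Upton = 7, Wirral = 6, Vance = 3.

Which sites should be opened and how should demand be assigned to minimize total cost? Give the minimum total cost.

Open {Blue, Green}: Galt→Green 4·3=12, Upton→Blue 10·7=70, Wirral→Blue 7·6=42, Vance→Green 8·3=24.
Loads: Blue carries 13/18, Green carries 6/8. Service 148; fixed 141; total 289.
Next best feasible plan costs 304.

Minimum total cost: 289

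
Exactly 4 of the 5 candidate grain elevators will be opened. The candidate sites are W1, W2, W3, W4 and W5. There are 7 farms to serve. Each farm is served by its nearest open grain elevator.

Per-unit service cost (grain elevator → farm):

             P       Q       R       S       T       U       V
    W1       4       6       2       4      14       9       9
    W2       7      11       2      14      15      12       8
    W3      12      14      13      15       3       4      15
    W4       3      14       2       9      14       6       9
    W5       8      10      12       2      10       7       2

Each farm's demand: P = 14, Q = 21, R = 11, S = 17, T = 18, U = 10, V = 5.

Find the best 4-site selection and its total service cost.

With exactly 4 open, each farm uses its cheapest among the chosen.
{W1, W3, W4, W5}: P→W4 3·14=42, Q→W1 6·21=126, R→W1 2·11=22, S→W5 2·17=34, T→W3 3·18=54, U→W3 4·10=40, V→W5 2·5=10. Service cost 328.
{W1, W2, W3, W5}: service cost 342
{W1, W2, W3, W4}: service cost 392
Among all 5 size-4 choices, {W1, W3, W4, W5} is lowest.

Choose W1, W3, W4 and W5; total service cost 328.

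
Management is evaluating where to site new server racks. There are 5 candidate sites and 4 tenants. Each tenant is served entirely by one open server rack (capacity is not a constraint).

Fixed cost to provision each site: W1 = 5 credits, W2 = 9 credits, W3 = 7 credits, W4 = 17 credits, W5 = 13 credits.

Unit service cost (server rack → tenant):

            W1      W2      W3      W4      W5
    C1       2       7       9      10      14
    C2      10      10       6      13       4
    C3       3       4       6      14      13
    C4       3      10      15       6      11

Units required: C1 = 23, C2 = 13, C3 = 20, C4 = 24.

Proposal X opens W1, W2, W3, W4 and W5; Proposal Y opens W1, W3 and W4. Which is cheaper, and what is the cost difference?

Proposal X is cheaper by 4.

Proposal X: {W1, W2, W3, W4, W5}: C1→W1 2·23=46, C2→W5 4·13=52, C3→W1 3·20=60, C4→W1 3·24=72. Service 230; fixed 51; total 281.
Proposal Y: {W1, W3, W4}: C1→W1 2·23=46, C2→W3 6·13=78, C3→W1 3·20=60, C4→W1 3·24=72. Service 256; fixed 29; total 285.
Difference: |281 − 285| = 4.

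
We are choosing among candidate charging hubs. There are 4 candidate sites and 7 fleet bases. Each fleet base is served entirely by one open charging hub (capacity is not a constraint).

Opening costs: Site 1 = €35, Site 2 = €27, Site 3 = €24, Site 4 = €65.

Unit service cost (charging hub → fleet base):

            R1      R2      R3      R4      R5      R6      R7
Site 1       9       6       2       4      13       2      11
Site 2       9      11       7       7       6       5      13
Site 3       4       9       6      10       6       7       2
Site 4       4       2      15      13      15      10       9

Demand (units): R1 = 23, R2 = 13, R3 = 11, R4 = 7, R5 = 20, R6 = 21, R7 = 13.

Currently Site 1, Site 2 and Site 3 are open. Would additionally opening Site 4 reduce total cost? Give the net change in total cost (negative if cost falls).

No — net change +13 (cost rises by 13).

Current service cost with {Site 1, Site 2, Site 3}: 408.
Adding Site 4: each fleet base re-picks its cheapest; new service cost 356, saving 52.
Extra fixed cost: 65. Net change = 65 − 52 = 13.
(Totals: 494 → 507.)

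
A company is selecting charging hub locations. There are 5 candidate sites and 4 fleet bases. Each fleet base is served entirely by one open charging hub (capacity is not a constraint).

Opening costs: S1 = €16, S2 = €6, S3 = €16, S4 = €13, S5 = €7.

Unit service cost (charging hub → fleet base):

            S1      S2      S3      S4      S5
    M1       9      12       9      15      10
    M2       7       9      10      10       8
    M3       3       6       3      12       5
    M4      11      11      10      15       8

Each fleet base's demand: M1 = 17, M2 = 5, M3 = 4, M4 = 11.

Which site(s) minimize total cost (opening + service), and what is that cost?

Open S1 and S5; minimum total cost 311.

For any fixed open set, each fleet base goes to its cheapest open site; total = fixed + service.
{S1, S5}: M1→S1 9·17=153, M2→S1 7·5=35, M3→S1 3·4=12, M4→S5 8·11=88. Service 288; fixed 23; total 311.
{S3, S5}: service 293 + fixed 23 = 316
{S1, S2, S5}: M1→S1 9·17=153, M2→S1 7·5=35, M3→S1 3·4=12, M4→S5 8·11=88. Service 288; fixed 29; total 317.
{S1, S2, S3, S4, S5}: service 288 + fixed 58 = 346
No other subset beats 311.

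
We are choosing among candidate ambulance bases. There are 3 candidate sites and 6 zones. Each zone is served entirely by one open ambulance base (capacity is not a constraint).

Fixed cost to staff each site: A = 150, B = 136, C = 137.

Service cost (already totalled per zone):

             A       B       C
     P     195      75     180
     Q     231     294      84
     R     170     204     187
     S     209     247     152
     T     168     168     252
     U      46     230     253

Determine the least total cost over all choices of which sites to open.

For any fixed open set, each zone goes to its cheapest open site; total = fixed + service.
{A, C}: P→C 180, Q→C 84, R→A 170, S→C 152, T→A 168, U→A 46. Service 800; fixed 287; total 1087.
{A, B, C}: service 695 + fixed 423 = 1118
{A}: service 1019 + fixed 150 = 1169
{B}: service 1218 + fixed 136 = 1354
No other subset beats 1087.

Minimum total cost: 1087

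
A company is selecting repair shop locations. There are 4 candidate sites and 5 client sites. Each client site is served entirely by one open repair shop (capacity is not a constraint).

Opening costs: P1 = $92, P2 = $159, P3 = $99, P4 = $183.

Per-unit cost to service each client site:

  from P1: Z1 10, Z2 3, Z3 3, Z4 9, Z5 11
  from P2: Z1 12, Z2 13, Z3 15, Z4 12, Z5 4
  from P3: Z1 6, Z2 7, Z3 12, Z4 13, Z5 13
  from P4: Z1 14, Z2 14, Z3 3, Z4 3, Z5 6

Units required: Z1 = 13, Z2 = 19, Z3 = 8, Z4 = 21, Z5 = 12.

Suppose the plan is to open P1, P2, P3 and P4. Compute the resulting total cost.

Total cost: 803

Each client site is assigned to its cheapest site among the open ones.
{P1, P2, P3, P4}: Z1→P3 6·13=78, Z2→P1 3·19=57, Z3→P1 3·8=24, Z4→P4 3·21=63, Z5→P2 4·12=48. Service 270; fixed 533; total 803.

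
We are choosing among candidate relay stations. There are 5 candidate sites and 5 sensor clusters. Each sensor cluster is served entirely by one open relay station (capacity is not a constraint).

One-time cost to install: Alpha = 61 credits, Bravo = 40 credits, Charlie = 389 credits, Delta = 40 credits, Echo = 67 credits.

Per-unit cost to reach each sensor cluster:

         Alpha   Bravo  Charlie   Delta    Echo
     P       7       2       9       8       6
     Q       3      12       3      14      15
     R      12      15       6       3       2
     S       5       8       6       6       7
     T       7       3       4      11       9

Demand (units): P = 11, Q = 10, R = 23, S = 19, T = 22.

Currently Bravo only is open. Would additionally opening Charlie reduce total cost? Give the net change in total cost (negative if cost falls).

No — net change +54 (cost rises by 54).

Current service cost with {Bravo}: 705.
Adding Charlie: each sensor cluster re-picks its cheapest; new service cost 370, saving 335.
Extra fixed cost: 389. Net change = 389 − 335 = 54.
(Totals: 745 → 799.)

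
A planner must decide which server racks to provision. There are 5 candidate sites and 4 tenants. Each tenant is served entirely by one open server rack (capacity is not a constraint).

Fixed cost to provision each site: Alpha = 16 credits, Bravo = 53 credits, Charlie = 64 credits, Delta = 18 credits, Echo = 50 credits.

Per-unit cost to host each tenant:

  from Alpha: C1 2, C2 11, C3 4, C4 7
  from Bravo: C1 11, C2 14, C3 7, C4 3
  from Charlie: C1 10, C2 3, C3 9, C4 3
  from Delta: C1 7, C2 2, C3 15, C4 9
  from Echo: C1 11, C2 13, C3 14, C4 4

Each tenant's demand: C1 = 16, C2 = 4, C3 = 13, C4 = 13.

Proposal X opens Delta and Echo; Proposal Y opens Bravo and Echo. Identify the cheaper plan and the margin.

Proposal X: {Delta, Echo}: C1→Delta 7·16=112, C2→Delta 2·4=8, C3→Echo 14·13=182, C4→Echo 4·13=52. Service 354; fixed 68; total 422.
Proposal Y: {Bravo, Echo}: C1→Bravo 11·16=176, C2→Echo 13·4=52, C3→Bravo 7·13=91, C4→Bravo 3·13=39. Service 358; fixed 103; total 461.
Difference: |422 − 461| = 39.

Proposal X is cheaper by 39.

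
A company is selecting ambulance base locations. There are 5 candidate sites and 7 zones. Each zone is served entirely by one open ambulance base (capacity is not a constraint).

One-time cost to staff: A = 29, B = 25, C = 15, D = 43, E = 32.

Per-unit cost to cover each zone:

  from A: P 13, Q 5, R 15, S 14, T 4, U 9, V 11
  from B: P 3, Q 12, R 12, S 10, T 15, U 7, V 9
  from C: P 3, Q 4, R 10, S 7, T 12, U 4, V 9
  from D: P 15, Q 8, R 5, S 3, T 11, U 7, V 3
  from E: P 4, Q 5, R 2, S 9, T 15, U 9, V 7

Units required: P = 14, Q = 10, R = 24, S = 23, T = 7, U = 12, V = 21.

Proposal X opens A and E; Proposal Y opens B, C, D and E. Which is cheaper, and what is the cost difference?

Proposal X: {A, E}: P→E 4·14=56, Q→A 5·10=50, R→E 2·24=48, S→E 9·23=207, T→A 4·7=28, U→A 9·12=108, V→E 7·21=147. Service 644; fixed 61; total 705.
Proposal Y: {B, C, D, E}: P→B 3·14=42, Q→C 4·10=40, R→E 2·24=48, S→D 3·23=69, T→D 11·7=77, U→C 4·12=48, V→D 3·21=63. Service 387; fixed 115; total 502.
Difference: |705 − 502| = 203.

Proposal Y is cheaper by 203.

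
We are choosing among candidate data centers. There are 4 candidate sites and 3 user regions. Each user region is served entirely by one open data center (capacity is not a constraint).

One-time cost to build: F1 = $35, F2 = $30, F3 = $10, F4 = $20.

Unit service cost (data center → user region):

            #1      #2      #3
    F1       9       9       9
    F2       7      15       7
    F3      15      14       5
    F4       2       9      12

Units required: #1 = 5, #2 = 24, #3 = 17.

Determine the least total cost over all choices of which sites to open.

For any fixed open set, each user region goes to its cheapest open site; total = fixed + service.
{F3, F4}: #1→F4 2·5=10, #2→F4 9·24=216, #3→F3 5·17=85. Service 311; fixed 30; total 341.
{F2, F3, F4}: #1→F4 2·5=10, #2→F4 9·24=216, #3→F3 5·17=85. Service 311; fixed 60; total 371.
{F1, F3, F4}: service 311 + fixed 65 = 376
{F1, F2, F3, F4}: service 311 + fixed 95 = 406
No other subset beats 341.

Minimum total cost: 341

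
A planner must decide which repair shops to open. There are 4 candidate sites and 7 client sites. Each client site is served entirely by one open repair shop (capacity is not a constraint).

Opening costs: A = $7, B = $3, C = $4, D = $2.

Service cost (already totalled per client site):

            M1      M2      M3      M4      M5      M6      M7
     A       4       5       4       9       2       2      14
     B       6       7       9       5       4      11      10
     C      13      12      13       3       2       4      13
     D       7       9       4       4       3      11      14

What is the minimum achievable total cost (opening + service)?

For any fixed open set, each client site goes to its cheapest open site; total = fixed + service.
{A, B}: M1→A 4, M2→A 5, M3→A 4, M4→B 5, M5→A 2, M6→A 2, M7→B 10. Service 32; fixed 10; total 42.
{A, B, D}: M1→A 4, M2→A 5, M3→A 4, M4→D 4, M5→A 2, M6→A 2, M7→B 10. Service 31; fixed 12; total 43.
{A, B, C}: service 30 + fixed 14 = 44
{A, B, C, D}: M1→A 4, M2→A 5, M3→A 4, M4→C 3, M5→A 2, M6→A 2, M7→B 10. Service 30; fixed 16; total 46.
No other subset beats 42.

Minimum total cost: 42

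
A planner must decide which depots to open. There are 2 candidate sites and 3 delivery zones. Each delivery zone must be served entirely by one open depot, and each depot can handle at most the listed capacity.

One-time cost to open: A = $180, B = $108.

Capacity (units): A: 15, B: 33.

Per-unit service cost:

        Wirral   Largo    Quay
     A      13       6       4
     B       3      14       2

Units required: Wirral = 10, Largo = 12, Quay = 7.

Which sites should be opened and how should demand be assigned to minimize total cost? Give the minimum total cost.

Open {B}: Wirral→B 3·10=30, Largo→B 14·12=168, Quay→B 2·7=14.
Loads: B carries 29/33. Service 212; fixed 108; total 320.
Next best feasible plan costs 404.

Minimum total cost: 320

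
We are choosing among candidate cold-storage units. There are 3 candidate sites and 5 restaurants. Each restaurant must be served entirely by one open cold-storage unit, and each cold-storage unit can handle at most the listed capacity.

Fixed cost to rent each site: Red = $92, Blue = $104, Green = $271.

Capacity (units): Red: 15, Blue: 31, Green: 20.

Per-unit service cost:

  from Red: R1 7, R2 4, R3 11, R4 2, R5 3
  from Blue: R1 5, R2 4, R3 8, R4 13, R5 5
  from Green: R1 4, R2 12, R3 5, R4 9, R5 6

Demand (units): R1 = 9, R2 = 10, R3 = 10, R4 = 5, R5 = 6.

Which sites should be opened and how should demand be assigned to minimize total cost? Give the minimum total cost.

Open {Red, Blue}: R1→Blue 5·9=45, R2→Blue 4·10=40, R3→Blue 8·10=80, R4→Red 2·5=10, R5→Red 3·6=18.
Loads: Red carries 11/15, Blue carries 29/31. Service 193; fixed 196; total 389.
Next best feasible plan costs 401.

Minimum total cost: 389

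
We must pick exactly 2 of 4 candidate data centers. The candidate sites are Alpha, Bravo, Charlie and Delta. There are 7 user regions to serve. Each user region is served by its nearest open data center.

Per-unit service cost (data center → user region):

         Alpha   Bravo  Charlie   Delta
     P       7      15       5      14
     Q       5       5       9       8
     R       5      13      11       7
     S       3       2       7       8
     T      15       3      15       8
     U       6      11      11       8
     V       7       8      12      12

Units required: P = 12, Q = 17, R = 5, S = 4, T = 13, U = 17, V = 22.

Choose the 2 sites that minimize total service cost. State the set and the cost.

Choose Alpha and Bravo; total service cost 497.

With exactly 2 open, each user region uses its cheapest among the chosen.
{Alpha, Bravo}: P→Alpha 7·12=84, Q→Alpha 5·17=85, R→Alpha 5·5=25, S→Bravo 2·4=8, T→Bravo 3·13=39, U→Alpha 6·17=102, V→Alpha 7·22=154. Service cost 497.
{Alpha, Delta}: service cost 566
{Bravo, Charlie}: service cost 610
Among all 6 size-2 choices, {Alpha, Bravo} is lowest.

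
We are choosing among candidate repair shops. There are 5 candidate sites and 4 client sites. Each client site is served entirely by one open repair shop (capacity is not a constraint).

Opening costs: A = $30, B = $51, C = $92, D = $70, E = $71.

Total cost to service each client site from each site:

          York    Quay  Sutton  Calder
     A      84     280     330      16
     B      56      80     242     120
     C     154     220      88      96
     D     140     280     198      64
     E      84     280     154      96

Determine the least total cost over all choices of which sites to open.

Minimum total cost: 413

For any fixed open set, each client site goes to its cheapest open site; total = fixed + service.
{A, B, C}: York→B 56, Quay→B 80, Sutton→C 88, Calder→A 16. Service 240; fixed 173; total 413.
{A, B, E}: York→B 56, Quay→B 80, Sutton→E 154, Calder→A 16. Service 306; fixed 152; total 458.
{B, C}: service 320 + fixed 143 = 463
{A, B, C, D, E}: York→B 56, Quay→B 80, Sutton→C 88, Calder→A 16. Service 240; fixed 314; total 554.
No other subset beats 413.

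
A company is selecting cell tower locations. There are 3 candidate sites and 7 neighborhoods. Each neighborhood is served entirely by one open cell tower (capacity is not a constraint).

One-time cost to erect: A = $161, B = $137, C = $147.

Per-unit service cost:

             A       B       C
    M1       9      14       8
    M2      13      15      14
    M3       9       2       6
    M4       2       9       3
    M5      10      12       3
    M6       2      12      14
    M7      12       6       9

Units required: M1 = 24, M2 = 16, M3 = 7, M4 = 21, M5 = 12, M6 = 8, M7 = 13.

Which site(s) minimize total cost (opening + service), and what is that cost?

For any fixed open set, each neighborhood goes to its cheapest open site; total = fixed + service.
{C}: M1→C 8·24=192, M2→C 14·16=224, M3→C 6·7=42, M4→C 3·21=63, M5→C 3·12=36, M6→C 14·8=112, M7→C 9·13=117. Service 786; fixed 147; total 933.
{A, C}: service 653 + fixed 308 = 961
{A}: service 821 + fixed 161 = 982
{A, B, C}: M1→C 8·24=192, M2→A 13·16=208, M3→B 2·7=14, M4→A 2·21=42, M5→C 3·12=36, M6→A 2·8=16, M7→B 6·13=78. Service 586; fixed 445; total 1031.
(All 7 nonempty subsets were checked; C only is lowest.)

Open C only; minimum total cost 933.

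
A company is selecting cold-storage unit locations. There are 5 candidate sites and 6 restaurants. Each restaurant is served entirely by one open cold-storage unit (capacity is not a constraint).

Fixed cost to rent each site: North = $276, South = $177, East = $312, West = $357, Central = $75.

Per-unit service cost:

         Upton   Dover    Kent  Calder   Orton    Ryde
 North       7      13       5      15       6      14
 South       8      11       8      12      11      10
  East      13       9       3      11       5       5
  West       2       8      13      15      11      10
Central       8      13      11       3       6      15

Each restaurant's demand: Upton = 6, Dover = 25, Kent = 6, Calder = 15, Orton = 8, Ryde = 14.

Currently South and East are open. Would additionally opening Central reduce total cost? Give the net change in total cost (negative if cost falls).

Current service cost with {South, East}: 566.
Adding Central: each restaurant re-picks its cheapest; new service cost 446, saving 120.
Extra fixed cost: 75. Net change = 75 − 120 = -45.
(Totals: 1055 → 1010.)

Yes — net change −45 (cost falls by 45).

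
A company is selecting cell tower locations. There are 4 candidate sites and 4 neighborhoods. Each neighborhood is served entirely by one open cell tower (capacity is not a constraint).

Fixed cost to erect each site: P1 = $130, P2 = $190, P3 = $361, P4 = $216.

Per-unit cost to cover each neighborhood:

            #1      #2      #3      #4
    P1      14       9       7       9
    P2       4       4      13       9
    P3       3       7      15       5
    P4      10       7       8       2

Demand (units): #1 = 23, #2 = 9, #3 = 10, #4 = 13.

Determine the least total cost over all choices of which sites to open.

For any fixed open set, each neighborhood goes to its cheapest open site; total = fixed + service.
{P2}: #1→P2 4·23=92, #2→P2 4·9=36, #3→P2 13·10=130, #4→P2 9·13=117. Service 375; fixed 190; total 565.
{P4}: service 399 + fixed 216 = 615
{P1, P2}: #1→P2 4·23=92, #2→P2 4·9=36, #3→P1 7·10=70, #4→P1 9·13=117. Service 315; fixed 320; total 635.
{P1, P2, P3, P4}: service 201 + fixed 897 = 1098
No other subset beats 565.

Minimum total cost: 565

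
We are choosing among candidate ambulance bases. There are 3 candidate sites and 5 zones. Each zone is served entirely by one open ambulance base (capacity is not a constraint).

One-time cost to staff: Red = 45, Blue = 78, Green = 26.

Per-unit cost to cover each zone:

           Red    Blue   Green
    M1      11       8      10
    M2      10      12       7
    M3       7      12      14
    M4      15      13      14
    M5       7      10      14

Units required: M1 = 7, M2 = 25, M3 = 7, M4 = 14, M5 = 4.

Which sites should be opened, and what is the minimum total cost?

Open Red and Green; minimum total cost 589.

For any fixed open set, each zone goes to its cheapest open site; total = fixed + service.
{Red, Green}: M1→Green 10·7=70, M2→Green 7·25=175, M3→Red 7·7=49, M4→Green 14·14=196, M5→Red 7·4=28. Service 518; fixed 71; total 589.
{Green}: service 595 + fixed 26 = 621
{Red, Blue, Green}: service 490 + fixed 149 = 639
(All 7 nonempty subsets were checked; Red and Green is lowest.)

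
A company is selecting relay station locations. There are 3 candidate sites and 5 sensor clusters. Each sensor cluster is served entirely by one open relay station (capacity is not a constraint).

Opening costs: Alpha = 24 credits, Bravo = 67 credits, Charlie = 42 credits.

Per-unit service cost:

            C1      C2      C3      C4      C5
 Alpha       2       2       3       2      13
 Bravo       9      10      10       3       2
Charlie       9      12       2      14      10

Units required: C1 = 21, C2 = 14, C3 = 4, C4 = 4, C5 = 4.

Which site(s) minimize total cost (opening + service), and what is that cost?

For any fixed open set, each sensor cluster goes to its cheapest open site; total = fixed + service.
{Alpha}: C1→Alpha 2·21=42, C2→Alpha 2·14=28, C3→Alpha 3·4=12, C4→Alpha 2·4=8, C5→Alpha 13·4=52. Service 142; fixed 24; total 166.
{Alpha, Bravo}: service 98 + fixed 91 = 189
{Alpha, Charlie}: service 126 + fixed 66 = 192
{Alpha, Bravo, Charlie}: C1→Alpha 2·21=42, C2→Alpha 2·14=28, C3→Charlie 2·4=8, C4→Alpha 2·4=8, C5→Bravo 2·4=8. Service 94; fixed 133; total 227.
No other subset beats 166.

Open Alpha only; minimum total cost 166.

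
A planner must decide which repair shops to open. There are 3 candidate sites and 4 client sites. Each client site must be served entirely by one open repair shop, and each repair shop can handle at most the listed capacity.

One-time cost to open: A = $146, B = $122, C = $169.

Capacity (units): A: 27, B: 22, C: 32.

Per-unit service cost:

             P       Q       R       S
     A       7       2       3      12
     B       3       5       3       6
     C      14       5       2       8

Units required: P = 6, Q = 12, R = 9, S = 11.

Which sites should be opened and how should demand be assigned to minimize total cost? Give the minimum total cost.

Open {A, B}: P→B 3·6=18, Q→A 2·12=24, R→A 3·9=27, S→B 6·11=66.
Loads: A carries 21/27, B carries 17/22. Service 135; fixed 268; total 403.
Next best feasible plan costs 427.

Minimum total cost: 403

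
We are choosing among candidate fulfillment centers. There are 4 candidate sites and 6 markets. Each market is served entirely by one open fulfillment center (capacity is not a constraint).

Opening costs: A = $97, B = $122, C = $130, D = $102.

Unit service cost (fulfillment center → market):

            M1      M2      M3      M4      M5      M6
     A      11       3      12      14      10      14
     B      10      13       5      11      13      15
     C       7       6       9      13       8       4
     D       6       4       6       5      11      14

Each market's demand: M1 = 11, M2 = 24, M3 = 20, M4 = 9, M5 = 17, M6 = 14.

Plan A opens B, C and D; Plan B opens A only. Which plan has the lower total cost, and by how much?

Plan A is cheaper by 169.

Plan A: {B, C, D}: M1→D 6·11=66, M2→D 4·24=96, M3→B 5·20=100, M4→D 5·9=45, M5→C 8·17=136, M6→C 4·14=56. Service 499; fixed 354; total 853.
Plan B: {A}: M1→A 11·11=121, M2→A 3·24=72, M3→A 12·20=240, M4→A 14·9=126, M5→A 10·17=170, M6→A 14·14=196. Service 925; fixed 97; total 1022.
Difference: |853 − 1022| = 169.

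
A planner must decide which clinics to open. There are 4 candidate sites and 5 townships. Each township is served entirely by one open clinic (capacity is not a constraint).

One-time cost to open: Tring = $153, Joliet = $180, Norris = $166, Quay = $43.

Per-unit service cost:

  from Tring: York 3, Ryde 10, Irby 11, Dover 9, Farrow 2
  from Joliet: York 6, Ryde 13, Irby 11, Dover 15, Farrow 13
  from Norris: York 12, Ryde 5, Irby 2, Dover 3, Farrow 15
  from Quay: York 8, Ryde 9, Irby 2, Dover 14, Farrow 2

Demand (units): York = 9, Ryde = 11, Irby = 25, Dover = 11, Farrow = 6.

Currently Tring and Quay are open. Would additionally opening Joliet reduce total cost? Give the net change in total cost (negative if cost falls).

Current service cost with {Tring, Quay}: 287.
Adding Joliet: each township re-picks its cheapest; new service cost 287, saving 0.
Extra fixed cost: 180. Net change = 180 − 0 = 180.
(Totals: 483 → 663.)

No — net change +180 (cost rises by 180).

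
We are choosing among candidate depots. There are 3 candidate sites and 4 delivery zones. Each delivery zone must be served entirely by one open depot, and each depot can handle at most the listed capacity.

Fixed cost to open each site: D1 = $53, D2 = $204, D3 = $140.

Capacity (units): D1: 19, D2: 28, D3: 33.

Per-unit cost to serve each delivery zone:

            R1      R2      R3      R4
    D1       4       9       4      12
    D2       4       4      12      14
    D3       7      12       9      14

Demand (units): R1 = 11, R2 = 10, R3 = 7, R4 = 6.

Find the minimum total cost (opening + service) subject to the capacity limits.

Minimum total cost: 441

Open {D1, D2}: R1→D2 4·11=44, R2→D2 4·10=40, R3→D1 4·7=28, R4→D1 12·6=72.
Loads: D1 carries 13/19, D2 carries 21/28. Service 184; fixed 257; total 441.
Next best feasible plan costs 453.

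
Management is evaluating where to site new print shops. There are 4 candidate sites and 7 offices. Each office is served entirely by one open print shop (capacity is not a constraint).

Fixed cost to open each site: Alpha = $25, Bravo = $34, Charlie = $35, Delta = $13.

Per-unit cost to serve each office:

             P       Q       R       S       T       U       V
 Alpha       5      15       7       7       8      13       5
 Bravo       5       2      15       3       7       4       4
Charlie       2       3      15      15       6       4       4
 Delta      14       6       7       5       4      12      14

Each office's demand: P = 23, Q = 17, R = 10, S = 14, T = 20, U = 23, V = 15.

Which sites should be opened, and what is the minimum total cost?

For any fixed open set, each office goes to its cheapest open site; total = fixed + service.
{Bravo, Charlie, Delta}: P→Charlie 2·23=46, Q→Bravo 2·17=34, R→Delta 7·10=70, S→Bravo 3·14=42, T→Delta 4·20=80, U→Bravo 4·23=92, V→Bravo 4·15=60. Service 424; fixed 82; total 506.
{Charlie, Delta}: P→Charlie 2·23=46, Q→Charlie 3·17=51, R→Delta 7·10=70, S→Delta 5·14=70, T→Delta 4·20=80, U→Charlie 4·23=92, V→Charlie 4·15=60. Service 469; fixed 48; total 517.
{Alpha, Bravo, Charlie, Delta}: service 424 + fixed 107 = 531
{Delta}: P→Delta 14·23=322, Q→Delta 6·17=102, R→Delta 7·10=70, S→Delta 5·14=70, T→Delta 4·20=80, U→Delta 12·23=276, V→Delta 14·15=210. Service 1130; fixed 13; total 1143.
No other subset beats 506.

Open Bravo, Charlie and Delta; minimum total cost 506.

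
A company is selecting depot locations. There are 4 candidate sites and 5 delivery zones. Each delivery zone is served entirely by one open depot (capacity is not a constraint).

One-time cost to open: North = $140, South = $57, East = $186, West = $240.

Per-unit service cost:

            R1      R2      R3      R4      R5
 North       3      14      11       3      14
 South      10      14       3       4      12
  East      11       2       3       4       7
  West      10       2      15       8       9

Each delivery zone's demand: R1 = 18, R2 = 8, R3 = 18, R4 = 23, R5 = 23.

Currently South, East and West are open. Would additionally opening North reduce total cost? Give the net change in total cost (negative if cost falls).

Yes — net change −9 (cost falls by 9).

Current service cost with {South, East, West}: 503.
Adding North: each delivery zone re-picks its cheapest; new service cost 354, saving 149.
Extra fixed cost: 140. Net change = 140 − 149 = -9.
(Totals: 986 → 977.)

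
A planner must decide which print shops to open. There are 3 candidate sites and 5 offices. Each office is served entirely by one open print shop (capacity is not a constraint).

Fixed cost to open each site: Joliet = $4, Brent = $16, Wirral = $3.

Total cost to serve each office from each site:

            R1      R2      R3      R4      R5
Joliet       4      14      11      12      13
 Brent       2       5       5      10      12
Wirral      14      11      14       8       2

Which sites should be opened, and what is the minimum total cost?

For any fixed open set, each office goes to its cheapest open site; total = fixed + service.
{Brent, Wirral}: R1→Brent 2, R2→Brent 5, R3→Brent 5, R4→Wirral 8, R5→Wirral 2. Service 22; fixed 19; total 41.
{Joliet, Wirral}: R1→Joliet 4, R2→Wirral 11, R3→Joliet 11, R4→Wirral 8, R5→Wirral 2. Service 36; fixed 7; total 43.
{Joliet, Brent, Wirral}: service 22 + fixed 23 = 45
{Wirral}: R1→Wirral 14, R2→Wirral 11, R3→Wirral 14, R4→Wirral 8, R5→Wirral 2. Service 49; fixed 3; total 52.
No other subset beats 41.

Open Brent and Wirral; minimum total cost 41.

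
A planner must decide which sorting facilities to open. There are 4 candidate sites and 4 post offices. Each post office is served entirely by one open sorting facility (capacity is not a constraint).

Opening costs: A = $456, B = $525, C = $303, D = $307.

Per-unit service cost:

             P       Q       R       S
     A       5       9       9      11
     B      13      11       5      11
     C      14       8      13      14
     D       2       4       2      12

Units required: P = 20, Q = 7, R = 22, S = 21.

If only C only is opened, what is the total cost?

Total cost: 1219

Each post office is assigned to its cheapest site among the open ones.
{C}: P→C 14·20=280, Q→C 8·7=56, R→C 13·22=286, S→C 14·21=294. Service 916; fixed 303; total 1219.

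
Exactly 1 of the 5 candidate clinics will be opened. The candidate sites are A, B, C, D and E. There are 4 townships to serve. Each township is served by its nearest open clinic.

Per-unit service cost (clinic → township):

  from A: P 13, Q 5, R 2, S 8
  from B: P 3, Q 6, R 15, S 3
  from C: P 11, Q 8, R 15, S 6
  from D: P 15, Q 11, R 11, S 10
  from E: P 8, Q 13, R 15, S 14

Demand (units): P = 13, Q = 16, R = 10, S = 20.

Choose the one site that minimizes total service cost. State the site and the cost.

With exactly 1 open, each township uses its cheapest among the chosen.
{B}: P→B 3·13=39, Q→B 6·16=96, R→B 15·10=150, S→B 3·20=60. Service cost 345.
{A}: service cost 429
{C}: service cost 541
Among all 5 size-1 choices, {B} is lowest.

Choose B only; total service cost 345.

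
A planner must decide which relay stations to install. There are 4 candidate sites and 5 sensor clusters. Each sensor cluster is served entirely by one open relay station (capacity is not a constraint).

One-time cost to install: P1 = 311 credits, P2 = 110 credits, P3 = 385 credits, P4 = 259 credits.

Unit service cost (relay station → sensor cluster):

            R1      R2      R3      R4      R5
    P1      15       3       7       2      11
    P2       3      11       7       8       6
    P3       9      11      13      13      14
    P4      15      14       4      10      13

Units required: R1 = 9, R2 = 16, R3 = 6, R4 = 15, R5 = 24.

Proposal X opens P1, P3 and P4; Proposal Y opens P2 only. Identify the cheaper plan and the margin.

Proposal Y is cheaper by 783.

Proposal X: {P1, P3, P4}: R1→P3 9·9=81, R2→P1 3·16=48, R3→P4 4·6=24, R4→P1 2·15=30, R5→P1 11·24=264. Service 447; fixed 955; total 1402.
Proposal Y: {P2}: R1→P2 3·9=27, R2→P2 11·16=176, R3→P2 7·6=42, R4→P2 8·15=120, R5→P2 6·24=144. Service 509; fixed 110; total 619.
Difference: |1402 − 619| = 783.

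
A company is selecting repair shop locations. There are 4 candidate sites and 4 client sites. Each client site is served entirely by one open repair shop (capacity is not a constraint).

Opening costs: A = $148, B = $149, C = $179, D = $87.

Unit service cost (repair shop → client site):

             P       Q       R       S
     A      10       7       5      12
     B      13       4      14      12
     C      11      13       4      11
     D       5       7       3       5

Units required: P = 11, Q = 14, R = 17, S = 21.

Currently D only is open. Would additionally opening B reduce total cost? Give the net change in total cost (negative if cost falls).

No — net change +107 (cost rises by 107).

Current service cost with {D}: 309.
Adding B: each client site re-picks its cheapest; new service cost 267, saving 42.
Extra fixed cost: 149. Net change = 149 − 42 = 107.
(Totals: 396 → 503.)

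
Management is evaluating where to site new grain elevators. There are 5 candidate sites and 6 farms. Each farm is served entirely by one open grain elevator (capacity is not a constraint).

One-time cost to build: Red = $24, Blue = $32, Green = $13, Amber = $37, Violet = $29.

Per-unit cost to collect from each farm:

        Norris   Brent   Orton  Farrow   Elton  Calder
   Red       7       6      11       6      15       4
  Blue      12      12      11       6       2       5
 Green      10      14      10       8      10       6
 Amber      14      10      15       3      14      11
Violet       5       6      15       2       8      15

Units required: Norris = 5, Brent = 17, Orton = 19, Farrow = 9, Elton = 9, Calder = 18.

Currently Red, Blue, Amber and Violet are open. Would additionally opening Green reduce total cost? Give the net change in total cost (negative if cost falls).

Current service cost with {Red, Blue, Amber, Violet}: 444.
Adding Green: each farm re-picks its cheapest; new service cost 425, saving 19.
Extra fixed cost: 13. Net change = 13 − 19 = -6.
(Totals: 566 → 560.)

Yes — net change −6 (cost falls by 6).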